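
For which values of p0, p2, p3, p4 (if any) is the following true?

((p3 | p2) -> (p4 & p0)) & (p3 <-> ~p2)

p0: True, p2: True, p3: False, p4: True

  (p3 | p2) -> (p4 & p0) = True
    p3 | p2 = True
    p4 & p0 = True
  p3 <-> ~p2 = True
    ~p2 = False
Both conjuncts True, so the formula holds.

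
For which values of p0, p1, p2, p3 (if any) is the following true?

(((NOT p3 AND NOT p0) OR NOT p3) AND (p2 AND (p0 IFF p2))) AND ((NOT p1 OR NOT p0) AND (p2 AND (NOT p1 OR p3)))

p0 = True, p1 = False, p2 = True, p3 = False

  ((NOT p3 AND NOT p0) OR NOT p3) AND (p2 AND (p0 IFF p2)) = True
    (NOT p3 AND NOT p0) OR NOT p3 = True
      NOT p3 AND NOT p0 = False
        NOT p3 = True
        NOT p0 = False
      NOT p3 = True
    p2 AND (p0 IFF p2) = True
      p0 IFF p2 = True
  (NOT p1 OR NOT p0) AND (p2 AND (NOT p1 OR p3)) = True
    NOT p1 OR NOT p0 = True
      NOT p1 = True
      NOT p0 = False
    p2 AND (NOT p1 OR p3) = True
      NOT p1 OR p3 = True
        NOT p1 = True
Both conjuncts True, so the formula holds.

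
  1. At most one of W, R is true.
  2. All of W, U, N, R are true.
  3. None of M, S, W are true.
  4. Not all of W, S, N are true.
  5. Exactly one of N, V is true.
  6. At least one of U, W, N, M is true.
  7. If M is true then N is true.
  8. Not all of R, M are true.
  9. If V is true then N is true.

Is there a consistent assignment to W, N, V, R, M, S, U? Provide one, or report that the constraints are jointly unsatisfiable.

UNSATISFIABLE

Case W = True:
  Constraint (3) is violated (W=T) — contradiction.
Case W = False:
  Constraint (2) is violated (W=F) — contradiction.
Both cases fail — unsatisfiable.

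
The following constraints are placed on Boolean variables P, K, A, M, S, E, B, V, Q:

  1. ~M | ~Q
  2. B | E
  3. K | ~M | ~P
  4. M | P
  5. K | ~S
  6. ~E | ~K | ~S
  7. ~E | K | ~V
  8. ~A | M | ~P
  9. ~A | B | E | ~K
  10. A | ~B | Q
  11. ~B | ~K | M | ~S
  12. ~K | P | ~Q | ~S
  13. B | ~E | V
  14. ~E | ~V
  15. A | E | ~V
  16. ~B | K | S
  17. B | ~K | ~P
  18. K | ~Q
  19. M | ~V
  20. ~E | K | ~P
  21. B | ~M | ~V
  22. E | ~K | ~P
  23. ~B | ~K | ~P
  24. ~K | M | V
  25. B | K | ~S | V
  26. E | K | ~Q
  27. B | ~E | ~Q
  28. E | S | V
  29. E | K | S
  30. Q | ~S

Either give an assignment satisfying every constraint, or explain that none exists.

P = False, K = True, A = True, M = True, S = False, E = False, B = True, V = True, Q = False

Set P = False.
  then (M | P) forces M = True.
  then (~M | ~Q) forces Q = False.
  then (Q | ~S) forces S = False.
Try K = False:
  (~B | K | S) forces B = False.
  (B | E) forces E = True.
  (~E | K | ~V) forces V = False.
  clause (B | ~E | V) is falsified — backtrack.
So K = True.
Set A = True.
Set E = False.
  then (B | E) forces B = True.
  then (E | S | V) forces V = True.
All clauses satisfied.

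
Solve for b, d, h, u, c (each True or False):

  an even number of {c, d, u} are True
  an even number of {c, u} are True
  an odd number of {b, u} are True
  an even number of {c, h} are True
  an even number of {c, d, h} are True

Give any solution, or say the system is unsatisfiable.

b=F, d=F, h=T, u=T, c=T

{c, d, u}: 2 true → even ✓
{c, u}: 2 true → even ✓
{b, u}: 1 true → odd ✓
{c, h}: 2 true → even ✓
{c, d, h}: 2 true → even ✓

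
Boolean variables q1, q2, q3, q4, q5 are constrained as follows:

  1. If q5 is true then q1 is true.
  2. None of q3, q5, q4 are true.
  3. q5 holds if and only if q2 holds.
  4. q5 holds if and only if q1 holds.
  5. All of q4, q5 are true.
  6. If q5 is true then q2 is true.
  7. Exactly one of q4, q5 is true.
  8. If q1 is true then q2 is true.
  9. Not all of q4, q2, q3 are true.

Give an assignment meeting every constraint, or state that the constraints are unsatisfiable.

Unsatisfiable

Case q4 = True:
  Constraint (2) is violated (q4=T) — contradiction.
Case q4 = False:
  Constraint (5) is violated (q4=F) — contradiction.
Both cases fail — unsatisfiable.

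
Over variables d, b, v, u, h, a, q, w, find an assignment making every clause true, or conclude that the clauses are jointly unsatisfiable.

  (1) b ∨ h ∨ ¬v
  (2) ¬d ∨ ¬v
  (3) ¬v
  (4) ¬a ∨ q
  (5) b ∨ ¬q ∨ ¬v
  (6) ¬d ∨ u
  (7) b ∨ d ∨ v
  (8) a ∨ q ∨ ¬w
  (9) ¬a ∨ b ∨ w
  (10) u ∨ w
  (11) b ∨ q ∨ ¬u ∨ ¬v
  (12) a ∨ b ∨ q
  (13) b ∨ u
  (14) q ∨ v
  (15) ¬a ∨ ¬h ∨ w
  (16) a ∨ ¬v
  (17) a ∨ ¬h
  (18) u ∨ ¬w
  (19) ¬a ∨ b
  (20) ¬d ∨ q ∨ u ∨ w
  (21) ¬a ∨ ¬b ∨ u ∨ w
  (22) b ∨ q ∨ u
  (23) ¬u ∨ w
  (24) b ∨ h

d=T; b=T; v=F; u=T; h=F; a=F; q=T; w=T

Unit clause (¬v) forces v = False.
In (q ∨ v) only q is left, so q = True.
Set d = True.
  then (¬d ∨ u) forces u = True.
  then (¬u ∨ w) forces w = True.
Try b = False:
  (¬a ∨ b) forces a = False.
  (a ∨ ¬h) forces h = False.
  clause (b ∨ h) is falsified — backtrack.
So b = True.
Set h = False.
Set a = False.
All clauses satisfied.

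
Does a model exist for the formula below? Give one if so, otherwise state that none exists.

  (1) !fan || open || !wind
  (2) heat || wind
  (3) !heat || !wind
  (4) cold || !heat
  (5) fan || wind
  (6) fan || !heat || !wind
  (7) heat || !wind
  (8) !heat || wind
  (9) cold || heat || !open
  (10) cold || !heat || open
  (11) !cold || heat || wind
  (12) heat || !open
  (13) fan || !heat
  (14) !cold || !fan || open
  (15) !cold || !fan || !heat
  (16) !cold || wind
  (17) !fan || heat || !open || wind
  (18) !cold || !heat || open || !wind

The formula is unsatisfiable.

Case wind = True:
  (!heat || !wind) forces heat = False.
  Clause (heat || !wind) is falsified — contradiction.
Case wind = False:
  (heat || wind) forces heat = True.
  Clause (!heat || wind) is falsified — contradiction.
Both cases fail, so the formula is unsatisfiable.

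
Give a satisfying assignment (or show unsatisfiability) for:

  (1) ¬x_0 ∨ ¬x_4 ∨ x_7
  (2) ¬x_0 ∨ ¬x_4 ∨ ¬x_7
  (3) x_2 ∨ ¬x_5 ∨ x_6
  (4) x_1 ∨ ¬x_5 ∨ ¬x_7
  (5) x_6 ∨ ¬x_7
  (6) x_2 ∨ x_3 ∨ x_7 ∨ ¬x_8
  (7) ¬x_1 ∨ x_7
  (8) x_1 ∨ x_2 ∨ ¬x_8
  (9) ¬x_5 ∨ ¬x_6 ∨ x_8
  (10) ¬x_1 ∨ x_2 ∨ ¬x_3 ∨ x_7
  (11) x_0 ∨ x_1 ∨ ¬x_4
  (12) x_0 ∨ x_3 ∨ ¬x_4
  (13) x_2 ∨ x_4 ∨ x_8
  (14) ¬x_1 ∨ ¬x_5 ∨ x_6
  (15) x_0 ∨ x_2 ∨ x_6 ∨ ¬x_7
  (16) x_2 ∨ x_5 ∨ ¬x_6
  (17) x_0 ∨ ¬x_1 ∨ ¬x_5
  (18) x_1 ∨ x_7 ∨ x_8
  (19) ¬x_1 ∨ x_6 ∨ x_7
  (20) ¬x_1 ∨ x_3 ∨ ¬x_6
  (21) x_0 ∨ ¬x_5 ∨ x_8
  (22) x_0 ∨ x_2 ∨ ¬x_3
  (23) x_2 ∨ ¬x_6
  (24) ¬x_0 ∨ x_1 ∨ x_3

x_0 = False; x_1 = False; x_2 = True; x_3 = True; x_4 = False; x_5 = True; x_6 = False; x_7 = False; x_8 = True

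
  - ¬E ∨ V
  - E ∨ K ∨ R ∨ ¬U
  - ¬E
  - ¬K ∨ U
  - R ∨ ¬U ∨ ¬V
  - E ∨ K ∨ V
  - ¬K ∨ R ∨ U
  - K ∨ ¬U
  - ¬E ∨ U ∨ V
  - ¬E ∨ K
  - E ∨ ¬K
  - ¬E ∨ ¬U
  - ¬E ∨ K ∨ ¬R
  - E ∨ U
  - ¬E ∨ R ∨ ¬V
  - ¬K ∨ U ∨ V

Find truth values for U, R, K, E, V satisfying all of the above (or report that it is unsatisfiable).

Unsatisfiable

Case U = True:
  (¬E) forces E = False.
  (K ∨ ¬U) forces K = True.
  Clause (E ∨ ¬K) is falsified — contradiction.
Case U = False:
  (¬E) forces E = False.
  Clause (E ∨ U) is falsified — contradiction.
Both cases fail, so the formula is unsatisfiable.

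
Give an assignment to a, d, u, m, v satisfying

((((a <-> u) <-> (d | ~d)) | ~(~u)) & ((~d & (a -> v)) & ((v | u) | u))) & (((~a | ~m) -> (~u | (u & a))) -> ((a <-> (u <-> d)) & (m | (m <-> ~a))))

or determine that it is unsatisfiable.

a: False, d: False, u: True, m: False, v: True

  (((a <-> u) <-> (d | ~d)) | ~(~u)) & ((~d & (a -> v)) & ((v | u) | u)) = True
    ((a <-> u) <-> (d | ~d)) | ~(~u) = True
      (a <-> u) <-> (d | ~d) = False
        a <-> u = False
        d | ~d = True
          ~d = True
      ~(~u) = True
        ~u = False
    (~d & (a -> v)) & ((v | u) | u) = True
      ~d & (a -> v) = True
        ~d = True
        a -> v = True
      (v | u) | u = True
        v | u = True
  ((~a | ~m) -> (~u | (u & a))) -> ((a <-> (u <-> d)) & (m | (m <-> ~a))) = True
    (~a | ~m) -> (~u | (u & a)) = False
      ~a | ~m = True
        ~a = True
        ~m = True
      ~u | (u & a) = False
        ~u = False
        u & a = False
    (a <-> (u <-> d)) & (m | (m <-> ~a)) = False
      a <-> (u <-> d) = True
        u <-> d = False
      m | (m <-> ~a) = False
        m <-> ~a = False
          ~a = True
Both conjuncts True, so the formula holds.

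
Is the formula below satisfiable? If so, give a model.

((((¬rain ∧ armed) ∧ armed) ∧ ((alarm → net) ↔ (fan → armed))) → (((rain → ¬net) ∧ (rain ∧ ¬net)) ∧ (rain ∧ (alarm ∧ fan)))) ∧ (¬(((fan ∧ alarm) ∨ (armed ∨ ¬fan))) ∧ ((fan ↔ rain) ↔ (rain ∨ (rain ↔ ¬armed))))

fan=T, armed=F, alarm=F, net=T, rain=T

  (((¬rain ∧ armed) ∧ armed) ∧ ((alarm → net) ↔ (fan → armed))) → (((rain → ¬net) ∧ (rain ∧ ¬net)) ∧ (rain ∧ (alarm ∧ fan))) = True
    ((¬rain ∧ armed) ∧ armed) ∧ ((alarm → net) ↔ (fan → armed)) = False
      (¬rain ∧ armed) ∧ armed = False
        ¬rain ∧ armed = False
          ¬rain = False
      (alarm → net) ↔ (fan → armed) = False
        alarm → net = True
        fan → armed = False
    ((rain → ¬net) ∧ (rain ∧ ¬net)) ∧ (rain ∧ (alarm ∧ fan)) = False
      (rain → ¬net) ∧ (rain ∧ ¬net) = False
        rain → ¬net = False
          ¬net = False
        rain ∧ ¬net = False
          ¬net = False
      rain ∧ (alarm ∧ fan) = False
        alarm ∧ fan = False
  ¬(((fan ∧ alarm) ∨ (armed ∨ ¬fan))) ∧ ((fan ↔ rain) ↔ (rain ∨ (rain ↔ ¬armed))) = True
    ¬(((fan ∧ alarm) ∨ (armed ∨ ¬fan))) = True
      (fan ∧ alarm) ∨ (armed ∨ ¬fan) = False
        fan ∧ alarm = False
        armed ∨ ¬fan = False
          ¬fan = False
    (fan ↔ rain) ↔ (rain ∨ (rain ↔ ¬armed)) = True
      fan ↔ rain = True
      rain ∨ (rain ↔ ¬armed) = True
        rain ↔ ¬armed = True
          ¬armed = True
Both conjuncts True, so the formula holds.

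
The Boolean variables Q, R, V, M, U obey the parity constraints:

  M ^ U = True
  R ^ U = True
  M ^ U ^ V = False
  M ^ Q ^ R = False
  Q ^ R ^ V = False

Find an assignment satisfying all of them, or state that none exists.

Q = False, R = True, V = True, M = True, U = False

M ^ U = T ^ F = True ✓
R ^ U = T ^ F = True ✓
M ^ U ^ V = T ^ F ^ T = False ✓
M ^ Q ^ R = T ^ F ^ T = False ✓
Q ^ R ^ V = F ^ T ^ T = False ✓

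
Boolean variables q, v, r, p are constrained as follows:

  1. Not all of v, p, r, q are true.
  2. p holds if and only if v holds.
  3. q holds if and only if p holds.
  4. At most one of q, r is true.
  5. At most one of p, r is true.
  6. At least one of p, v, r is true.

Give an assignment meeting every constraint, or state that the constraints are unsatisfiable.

q = True; v = True; r = False; p = True

  (1) {v, p, r, q}: 3/4 true — not all ✓
  (2) p=T, v=T — same ✓
  (3) q=T, p=T — same ✓
  (4) {q, r}: 1 true — at most one ✓
  (5) {p, r}: 1 true — at most one ✓
  (6) {p, v, r}: 2 true — at least one ✓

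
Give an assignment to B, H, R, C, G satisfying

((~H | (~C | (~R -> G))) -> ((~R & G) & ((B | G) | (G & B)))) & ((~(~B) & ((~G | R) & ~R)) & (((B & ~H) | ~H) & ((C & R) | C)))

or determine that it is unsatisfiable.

No satisfying assignment exists.

Case H = True: the conjunct (B & ~H) | ~H becomes (B & False) | ~True = False.
Case H = False: the formula simplifies to ((~R & G) & ((B | G) | (G & B))) & ((~(~B) & ((~G | R) & ~R)) & ((C & R) | C)).
  G = True: simplifies to ~R & ((~(~B) & (R & ~R)) & ((C & R) | C)).
    R = True: the conjunct ~R is False.
    R = False: the conjunct R is False.
  G = False: the conjunct G is False.
Both cases fail — unsatisfiable.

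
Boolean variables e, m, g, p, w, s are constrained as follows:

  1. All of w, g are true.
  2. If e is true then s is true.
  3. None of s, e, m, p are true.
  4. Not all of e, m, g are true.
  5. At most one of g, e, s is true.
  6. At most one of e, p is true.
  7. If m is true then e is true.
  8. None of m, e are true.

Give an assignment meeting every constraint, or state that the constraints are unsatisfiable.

e = False, m = False, g = True, p = False, w = True, s = False

  (1) {w, g}: all 2 true ✓
  (2) e=F ⇒ s: vacuous ✓
  (3) {s, e, m, p}: 0 true — none ✓
  (4) {e, m, g}: 1/3 true — not all ✓
  (5) {g, e, s}: 1 true — at most one ✓
  (6) {e, p}: 0 true — at most one ✓
  (7) m=F ⇒ e: vacuous ✓
  (8) {m, e}: 0 true — none ✓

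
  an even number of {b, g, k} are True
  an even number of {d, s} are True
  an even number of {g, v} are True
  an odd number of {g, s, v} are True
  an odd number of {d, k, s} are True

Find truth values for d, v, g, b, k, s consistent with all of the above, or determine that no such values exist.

d: True; v: True; g: True; b: False; k: True; s: True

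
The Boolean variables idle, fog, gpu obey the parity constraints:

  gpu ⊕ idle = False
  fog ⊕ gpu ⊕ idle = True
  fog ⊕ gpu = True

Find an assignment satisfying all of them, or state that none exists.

idle: False; fog: True; gpu: False

gpu ⊕ idle = F ⊕ F = False ✓
fog ⊕ gpu ⊕ idle = T ⊕ F ⊕ F = True ✓
fog ⊕ gpu = T ⊕ F = True ✓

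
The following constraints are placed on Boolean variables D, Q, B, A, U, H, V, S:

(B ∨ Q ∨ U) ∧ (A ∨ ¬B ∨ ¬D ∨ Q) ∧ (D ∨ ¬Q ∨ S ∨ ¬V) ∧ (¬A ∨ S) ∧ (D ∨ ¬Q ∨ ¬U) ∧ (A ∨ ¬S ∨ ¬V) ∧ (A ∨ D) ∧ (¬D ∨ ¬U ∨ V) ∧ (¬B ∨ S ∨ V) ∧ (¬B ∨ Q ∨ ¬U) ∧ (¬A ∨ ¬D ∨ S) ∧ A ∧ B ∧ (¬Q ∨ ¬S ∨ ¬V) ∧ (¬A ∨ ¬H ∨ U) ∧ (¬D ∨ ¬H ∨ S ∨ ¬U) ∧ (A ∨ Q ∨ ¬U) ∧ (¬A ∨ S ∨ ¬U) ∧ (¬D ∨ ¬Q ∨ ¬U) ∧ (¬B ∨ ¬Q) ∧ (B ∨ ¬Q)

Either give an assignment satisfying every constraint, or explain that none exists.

D = False, Q = False, B = True, A = True, U = False, H = False, V = True, S = True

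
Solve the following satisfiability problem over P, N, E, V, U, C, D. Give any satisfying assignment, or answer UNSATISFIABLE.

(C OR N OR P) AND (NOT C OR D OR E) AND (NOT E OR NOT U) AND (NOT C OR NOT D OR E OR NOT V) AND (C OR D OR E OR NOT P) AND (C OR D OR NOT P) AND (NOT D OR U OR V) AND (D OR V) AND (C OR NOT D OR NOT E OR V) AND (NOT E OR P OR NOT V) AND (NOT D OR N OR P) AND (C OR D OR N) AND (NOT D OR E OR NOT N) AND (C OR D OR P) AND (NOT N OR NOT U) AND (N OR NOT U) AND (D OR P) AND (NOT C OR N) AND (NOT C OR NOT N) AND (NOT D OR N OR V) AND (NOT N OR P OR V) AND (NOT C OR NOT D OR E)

P: True; N: False; E: True; V: True; U: False; C: False; D: True

Set P = True.
Set N = False.
  then (N OR NOT U) forces U = False.
  then (NOT C OR N) forces C = False.
  then (C OR D OR NOT P) forces D = True.
  then (NOT D OR U OR V) forces V = True.
Set E = True.
All clauses satisfied.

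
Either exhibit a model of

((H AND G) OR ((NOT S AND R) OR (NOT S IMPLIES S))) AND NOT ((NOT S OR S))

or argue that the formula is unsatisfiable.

The conjunct NOT ((NOT S OR S)) is unsatisfiable on its own:
  S=F: evaluates to False.
  S=T: evaluates to False.
So the whole conjunction is unsatisfiable.

The formula is unsatisfiable.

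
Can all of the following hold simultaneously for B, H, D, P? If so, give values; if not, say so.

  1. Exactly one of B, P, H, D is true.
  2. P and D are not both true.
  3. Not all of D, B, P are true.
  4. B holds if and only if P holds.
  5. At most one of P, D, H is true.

B = False, H = False, D = True, P = False

  (1) {B, P, H, D}: 1 true — exactly one ✓
  (2) P=F, D=T — not both ✓
  (3) {D, B, P}: 1/3 true — not all ✓
  (4) B=F, P=F — same ✓
  (5) {P, D, H}: 1 true — at most one ✓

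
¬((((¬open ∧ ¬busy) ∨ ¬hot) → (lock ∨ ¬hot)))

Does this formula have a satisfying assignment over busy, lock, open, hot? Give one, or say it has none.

busy=F, lock=F, open=F, hot=T

  ¬((((¬open ∧ ¬busy) ∨ ¬hot) → (lock ∨ ¬hot))) = True
    ((¬open ∧ ¬busy) ∨ ¬hot) → (lock ∨ ¬hot) = False
      (¬open ∧ ¬busy) ∨ ¬hot = True
        ¬open ∧ ¬busy = True
          ¬open = True
          ¬busy = True
        ¬hot = False
      lock ∨ ¬hot = False
        ¬hot = False
The formula evaluates to True.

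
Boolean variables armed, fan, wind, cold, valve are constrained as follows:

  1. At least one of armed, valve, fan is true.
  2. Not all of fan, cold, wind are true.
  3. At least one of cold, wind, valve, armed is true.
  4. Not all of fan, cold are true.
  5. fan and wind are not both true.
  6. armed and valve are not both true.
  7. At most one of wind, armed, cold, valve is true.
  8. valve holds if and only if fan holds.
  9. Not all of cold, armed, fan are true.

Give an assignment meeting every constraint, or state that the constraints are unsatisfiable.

armed = True, fan = False, wind = False, cold = False, valve = False

  (1) {armed, valve, fan}: 1 true — at least one ✓
  (2) {fan, cold, wind}: 0/3 true — not all ✓
  (3) {cold, wind, valve, armed}: 1 true — at least one ✓
  (4) {fan, cold}: 0/2 true — not all ✓
  (5) fan=F, wind=F — not both ✓
  (6) armed=T, valve=F — not both ✓
  (7) {wind, armed, cold, valve}: 1 true — at most one ✓
  (8) valve=F, fan=F — same ✓
  (9) {cold, armed, fan}: 1/3 true — not all ✓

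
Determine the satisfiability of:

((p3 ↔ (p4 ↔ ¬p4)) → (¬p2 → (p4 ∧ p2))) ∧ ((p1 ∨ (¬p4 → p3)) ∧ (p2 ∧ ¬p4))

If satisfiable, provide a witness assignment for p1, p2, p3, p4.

p1 = True; p2 = True; p3 = True; p4 = False

  (p3 ↔ (p4 ↔ ¬p4)) → (¬p2 → (p4 ∧ p2)) = True
    p3 ↔ (p4 ↔ ¬p4) = False
      p4 ↔ ¬p4 = False
        ¬p4 = True
    ¬p2 → (p4 ∧ p2) = True
      ¬p2 = False
      p4 ∧ p2 = False
  (p1 ∨ (¬p4 → p3)) ∧ (p2 ∧ ¬p4) = True
    p1 ∨ (¬p4 → p3) = True
      ¬p4 → p3 = True
        ¬p4 = True
    p2 ∧ ¬p4 = True
      ¬p4 = True
Both conjuncts True, so the formula holds.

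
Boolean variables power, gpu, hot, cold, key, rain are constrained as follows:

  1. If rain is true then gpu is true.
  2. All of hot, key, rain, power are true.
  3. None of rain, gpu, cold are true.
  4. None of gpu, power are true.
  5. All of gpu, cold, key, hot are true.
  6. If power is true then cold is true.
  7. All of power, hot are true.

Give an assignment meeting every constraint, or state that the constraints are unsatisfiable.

Case power = True:
  Constraint (4) is violated (power=T) — contradiction.
Case power = False:
  Constraint (2) is violated (power=F) — contradiction.
Both cases fail — unsatisfiable.

No satisfying assignment exists.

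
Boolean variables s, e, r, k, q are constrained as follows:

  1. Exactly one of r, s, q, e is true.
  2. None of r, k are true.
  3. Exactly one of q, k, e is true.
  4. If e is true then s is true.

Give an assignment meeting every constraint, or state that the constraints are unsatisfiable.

s = False; e = False; r = False; k = False; q = True

  (1) {r, s, q, e}: 1 true — exactly one ✓
  (2) {r, k}: 0 true — none ✓
  (3) {q, k, e}: 1 true — exactly one ✓
  (4) e=F ⇒ s: vacuous ✓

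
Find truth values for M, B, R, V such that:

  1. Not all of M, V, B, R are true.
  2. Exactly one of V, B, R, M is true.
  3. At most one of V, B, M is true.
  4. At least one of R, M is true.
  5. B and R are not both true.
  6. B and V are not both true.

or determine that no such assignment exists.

M: False; B: False; R: True; V: False

  (1) {M, V, B, R}: 1/4 true — not all ✓
  (2) {V, B, R, M}: 1 true — exactly one ✓
  (3) {V, B, M}: 0 true — at most one ✓
  (4) {R, M}: 1 true — at least one ✓
  (5) B=F, R=T — not both ✓
  (6) B=F, V=F — not both ✓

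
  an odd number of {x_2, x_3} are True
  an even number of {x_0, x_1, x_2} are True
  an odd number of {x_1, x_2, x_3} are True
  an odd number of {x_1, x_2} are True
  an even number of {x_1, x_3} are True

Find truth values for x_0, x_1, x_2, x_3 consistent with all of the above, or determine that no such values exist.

x_0 = True, x_1 = False, x_2 = True, x_3 = False

{x_2, x_3}: 1 true → odd ✓
{x_0, x_1, x_2}: 2 true → even ✓
{x_1, x_2, x_3}: 1 true → odd ✓
{x_1, x_2}: 1 true → odd ✓
{x_1, x_3}: 0 true → even ✓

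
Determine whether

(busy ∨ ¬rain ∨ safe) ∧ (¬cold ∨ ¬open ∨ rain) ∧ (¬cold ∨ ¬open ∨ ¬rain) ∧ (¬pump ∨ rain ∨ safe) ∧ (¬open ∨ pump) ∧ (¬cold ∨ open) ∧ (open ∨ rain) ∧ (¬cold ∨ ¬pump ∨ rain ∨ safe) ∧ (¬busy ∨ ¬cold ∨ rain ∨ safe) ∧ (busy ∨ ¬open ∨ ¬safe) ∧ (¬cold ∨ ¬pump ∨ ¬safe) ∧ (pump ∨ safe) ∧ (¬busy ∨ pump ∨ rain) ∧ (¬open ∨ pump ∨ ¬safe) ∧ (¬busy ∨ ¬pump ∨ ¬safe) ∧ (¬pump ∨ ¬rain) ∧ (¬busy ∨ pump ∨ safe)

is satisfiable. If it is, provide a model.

pump=F, cold=F, busy=F, rain=T, open=F, safe=T

Set pump = False.
  then (¬open ∨ pump) forces open = False.
  then (¬cold ∨ open) forces cold = False.
  then (open ∨ rain) forces rain = True.
  then (pump ∨ safe) forces safe = True.
Set busy = False.
All clauses satisfied.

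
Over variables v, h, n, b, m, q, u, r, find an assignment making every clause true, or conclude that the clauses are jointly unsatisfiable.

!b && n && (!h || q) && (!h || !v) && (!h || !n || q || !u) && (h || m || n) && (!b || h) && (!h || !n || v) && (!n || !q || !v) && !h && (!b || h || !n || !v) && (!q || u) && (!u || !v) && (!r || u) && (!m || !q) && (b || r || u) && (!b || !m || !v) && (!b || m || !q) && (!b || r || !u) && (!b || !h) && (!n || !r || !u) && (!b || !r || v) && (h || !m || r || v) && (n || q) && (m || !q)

v: False, h: False, n: True, b: False, m: False, q: False, u: True, r: False

Unit clause (!b) forces b = False.
Unit clause (n) forces n = True.
Unit clause (!h) forces h = False.
Try v = True:
  (!n || !q || !v) forces q = False.
  (!u || !v) forces u = False.
  (!r || u) forces r = False.
  clause (b || r || u) is falsified — backtrack.
So v = False.
Try m = True:
  (!m || !q) forces q = False.
  (h || !m || r || v) forces r = True.
  (!r || u) forces u = True.
  clause (!n || !r || !u) is falsified — backtrack.
So m = False.
  then (m || !q) forces q = False.
Try u = False:
  (!r || u) forces r = False.
  clause (b || r || u) is falsified — backtrack.
So u = True.
  then (!n || !r || !u) forces r = False.
All clauses satisfied.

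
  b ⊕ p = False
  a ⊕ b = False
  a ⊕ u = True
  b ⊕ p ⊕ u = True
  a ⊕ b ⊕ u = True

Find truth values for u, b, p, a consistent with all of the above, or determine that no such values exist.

u: True, b: False, p: False, a: False

b ⊕ p = F ⊕ F = False ✓
a ⊕ b = F ⊕ F = False ✓
a ⊕ u = F ⊕ T = True ✓
b ⊕ p ⊕ u = F ⊕ F ⊕ T = True ✓
a ⊕ b ⊕ u = F ⊕ F ⊕ T = True ✓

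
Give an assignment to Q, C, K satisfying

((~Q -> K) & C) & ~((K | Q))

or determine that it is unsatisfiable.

Case Q = True: the conjunct ~((K | Q)) becomes ~((K | True)) = False.
Case Q = False: the formula simplifies to (K & C) & ~K.
  K = True: the conjunct ~K is False.
  K = False: the conjunct K is False.
Both cases fail — unsatisfiable.

UNSATISFIABLE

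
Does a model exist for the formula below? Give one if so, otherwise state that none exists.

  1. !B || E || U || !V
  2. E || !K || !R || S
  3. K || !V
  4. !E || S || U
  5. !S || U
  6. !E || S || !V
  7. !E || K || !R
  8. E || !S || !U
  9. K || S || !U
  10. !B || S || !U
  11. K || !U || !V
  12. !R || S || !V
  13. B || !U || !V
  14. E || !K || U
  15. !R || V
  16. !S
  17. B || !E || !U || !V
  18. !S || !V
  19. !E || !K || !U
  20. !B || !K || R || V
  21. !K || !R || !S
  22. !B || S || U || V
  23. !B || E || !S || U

B=F, R=F, K=T, V=F, S=F, E=F, U=T

Unit clause (!S) forces S = False.
Try B = True:
  (!B || S || !U) forces U = False.
  (!E || S || U) forces E = False.
  (!B || E || U || !V) forces V = False.
  clause (!B || S || U || V) is falsified — backtrack.
So B = False.
Set R = False.
Set K = True.
Try V = True:
  (!E || S || !V) forces E = False.
  (B || !U || !V) forces U = False.
  clause (E || !K || U) is falsified — backtrack.
So V = False.
Set E = False.
  then (E || !K || U) forces U = True.
All clauses satisfied.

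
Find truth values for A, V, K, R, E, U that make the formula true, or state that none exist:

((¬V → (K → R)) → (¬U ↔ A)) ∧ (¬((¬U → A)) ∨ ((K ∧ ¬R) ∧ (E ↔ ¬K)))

A=F, V=F, K=T, R=F, E=F, U=T

  (¬V → (K → R)) → (¬U ↔ A) = True
    ¬V → (K → R) = False
      ¬V = True
      K → R = False
    ¬U ↔ A = True
      ¬U = False
  ¬((¬U → A)) ∨ ((K ∧ ¬R) ∧ (E ↔ ¬K)) = True
    ¬((¬U → A)) = False
      ¬U → A = True
        ¬U = False
    (K ∧ ¬R) ∧ (E ↔ ¬K) = True
      K ∧ ¬R = True
        ¬R = True
      E ↔ ¬K = True
        ¬K = False
Both conjuncts True, so the formula holds.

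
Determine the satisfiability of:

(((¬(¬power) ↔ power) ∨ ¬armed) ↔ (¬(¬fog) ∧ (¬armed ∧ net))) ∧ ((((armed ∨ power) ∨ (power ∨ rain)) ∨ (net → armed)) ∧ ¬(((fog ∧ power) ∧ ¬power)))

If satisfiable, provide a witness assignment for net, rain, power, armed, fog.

net=T, rain=F, power=T, armed=F, fog=T

  ((¬(¬power) ↔ power) ∨ ¬armed) ↔ (¬(¬fog) ∧ (¬armed ∧ net)) = True
    (¬(¬power) ↔ power) ∨ ¬armed = True
      ¬(¬power) ↔ power = True
        ¬(¬power) = True
          ¬power = False
      ¬armed = True
    ¬(¬fog) ∧ (¬armed ∧ net) = True
      ¬(¬fog) = True
        ¬fog = False
      ¬armed ∧ net = True
        ¬armed = True
  (((armed ∨ power) ∨ (power ∨ rain)) ∨ (net → armed)) ∧ ¬(((fog ∧ power) ∧ ¬power)) = True
    ((armed ∨ power) ∨ (power ∨ rain)) ∨ (net → armed) = True
      (armed ∨ power) ∨ (power ∨ rain) = True
        armed ∨ power = True
        power ∨ rain = True
      net → armed = False
    ¬(((fog ∧ power) ∧ ¬power)) = True
      (fog ∧ power) ∧ ¬power = False
        fog ∧ power = True
        ¬power = False
Both conjuncts True, so the formula holds.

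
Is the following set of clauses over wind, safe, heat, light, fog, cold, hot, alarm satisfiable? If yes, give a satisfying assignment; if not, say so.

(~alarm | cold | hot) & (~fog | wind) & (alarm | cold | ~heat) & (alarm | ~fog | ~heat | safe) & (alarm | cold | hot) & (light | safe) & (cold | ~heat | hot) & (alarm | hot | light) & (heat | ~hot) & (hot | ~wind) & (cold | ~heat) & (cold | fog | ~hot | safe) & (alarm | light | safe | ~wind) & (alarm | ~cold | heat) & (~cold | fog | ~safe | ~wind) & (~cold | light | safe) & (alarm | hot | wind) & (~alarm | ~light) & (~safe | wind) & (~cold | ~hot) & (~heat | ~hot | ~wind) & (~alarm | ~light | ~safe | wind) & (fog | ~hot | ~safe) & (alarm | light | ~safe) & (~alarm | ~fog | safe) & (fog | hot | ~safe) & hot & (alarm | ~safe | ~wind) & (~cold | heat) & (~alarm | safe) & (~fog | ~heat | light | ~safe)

Case hot = True:
  (heat | ~hot) forces heat = True.
  (cold | ~heat) forces cold = True.
  Clause (~cold | ~hot) is falsified — contradiction.
Case hot = False:
  Clause (hot) is falsified — contradiction.
Both cases fail, so the formula is unsatisfiable.

No satisfying assignment exists.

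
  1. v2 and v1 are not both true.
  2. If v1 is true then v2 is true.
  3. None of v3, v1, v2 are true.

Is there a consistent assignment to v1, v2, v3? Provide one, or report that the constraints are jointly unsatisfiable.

v1 = False, v2 = False, v3 = False

  (1) v2=F, v1=F — not both ✓
  (2) v1=F ⇒ v2: vacuous ✓
  (3) {v3, v1, v2}: 0 true — none ✓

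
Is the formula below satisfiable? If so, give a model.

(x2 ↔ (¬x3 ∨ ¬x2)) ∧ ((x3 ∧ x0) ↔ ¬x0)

x0: True, x2: True, x3: False

  x2 ↔ (¬x3 ∨ ¬x2) = True
    ¬x3 ∨ ¬x2 = True
      ¬x3 = True
      ¬x2 = False
  (x3 ∧ x0) ↔ ¬x0 = True
    x3 ∧ x0 = False
    ¬x0 = False
Both conjuncts True, so the formula holds.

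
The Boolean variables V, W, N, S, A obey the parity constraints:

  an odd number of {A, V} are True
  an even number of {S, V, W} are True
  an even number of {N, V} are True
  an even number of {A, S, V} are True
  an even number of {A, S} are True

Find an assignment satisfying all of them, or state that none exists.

V = False, W = True, N = False, S = True, A = True

{A, V}: 1 true → odd ✓
{S, V, W}: 2 true → even ✓
{N, V}: 0 true → even ✓
{A, S, V}: 2 true → even ✓
{A, S}: 2 true → even ✓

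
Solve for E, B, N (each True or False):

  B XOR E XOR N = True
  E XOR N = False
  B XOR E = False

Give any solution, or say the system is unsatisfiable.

E=T, B=T, N=T

B XOR E XOR N = T XOR T XOR T = True ✓
E XOR N = T XOR T = False ✓
B XOR E = T XOR T = False ✓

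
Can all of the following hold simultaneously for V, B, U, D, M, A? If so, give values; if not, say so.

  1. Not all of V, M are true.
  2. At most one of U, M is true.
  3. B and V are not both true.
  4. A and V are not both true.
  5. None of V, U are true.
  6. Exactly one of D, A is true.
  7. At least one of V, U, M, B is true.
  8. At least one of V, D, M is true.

V: False, B: True, U: False, D: True, M: True, A: False

  (1) {V, M}: 1/2 true — not all ✓
  (2) {U, M}: 1 true — at most one ✓
  (3) B=T, V=F — not both ✓
  (4) A=F, V=F — not both ✓
  (5) {V, U}: 0 true — none ✓
  (6) {D, A}: 1 true — exactly one ✓
  (7) {V, U, M, B}: 2 true — at least one ✓
  (8) {V, D, M}: 2 true — at least one ✓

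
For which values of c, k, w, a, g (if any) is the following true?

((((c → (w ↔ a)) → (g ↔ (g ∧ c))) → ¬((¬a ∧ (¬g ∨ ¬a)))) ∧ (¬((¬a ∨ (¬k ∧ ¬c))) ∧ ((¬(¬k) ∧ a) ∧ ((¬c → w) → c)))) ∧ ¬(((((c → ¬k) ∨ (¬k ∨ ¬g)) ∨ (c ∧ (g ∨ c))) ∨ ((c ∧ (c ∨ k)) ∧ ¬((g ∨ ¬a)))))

The conjunct ¬(((((c → ¬k) ∨ (¬k ∨ ¬g)) ∨ (c ∧ (g ∨ c))) ∨ ((c ∧ (c ∨ k)) ∧ ¬((g ∨ ¬a))))) is unsatisfiable on its own:
  c = True: this becomes ¬((True ∨ ¬((g ∨ ¬a)))) = False.
  c = False: this becomes ¬((True ∨ False)) = False.
So the whole conjunction is unsatisfiable.

The formula is unsatisfiable.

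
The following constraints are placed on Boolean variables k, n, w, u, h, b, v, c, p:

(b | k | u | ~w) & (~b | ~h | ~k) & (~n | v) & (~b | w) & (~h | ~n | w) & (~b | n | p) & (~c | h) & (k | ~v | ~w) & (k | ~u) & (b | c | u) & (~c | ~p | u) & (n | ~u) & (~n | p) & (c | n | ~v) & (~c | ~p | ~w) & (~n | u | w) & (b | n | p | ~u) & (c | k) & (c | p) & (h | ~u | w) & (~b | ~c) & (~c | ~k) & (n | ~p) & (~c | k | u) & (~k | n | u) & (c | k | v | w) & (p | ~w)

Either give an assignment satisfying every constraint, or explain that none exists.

k=T; n=T; w=T; u=T; h=T; b=F; v=T; c=F; p=T

Try k = False:
  (k | ~u) forces u = False.
  (c | k) forces c = True.
  clause (~c | k | u) is falsified — backtrack.
So k = True.
  then (~c | ~k) forces c = False.
  then (c | p) forces p = True.
  then (n | ~p) forces n = True.
  then (~n | v) forces v = True.
Set w = True.
Set u = True.
Set h = True.
  then (~b | ~h | ~k) forces b = False.
All clauses satisfied.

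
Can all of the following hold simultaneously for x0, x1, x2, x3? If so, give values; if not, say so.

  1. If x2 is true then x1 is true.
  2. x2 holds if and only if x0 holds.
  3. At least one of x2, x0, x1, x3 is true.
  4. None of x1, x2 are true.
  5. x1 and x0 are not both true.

x0=F; x1=F; x2=F; x3=T

  (1) x2=F ⇒ x1: vacuous ✓
  (2) x2=F, x0=F — same ✓
  (3) {x2, x0, x1, x3}: 1 true — at least one ✓
  (4) {x1, x2}: 0 true — none ✓
  (5) x1=F, x0=F — not both ✓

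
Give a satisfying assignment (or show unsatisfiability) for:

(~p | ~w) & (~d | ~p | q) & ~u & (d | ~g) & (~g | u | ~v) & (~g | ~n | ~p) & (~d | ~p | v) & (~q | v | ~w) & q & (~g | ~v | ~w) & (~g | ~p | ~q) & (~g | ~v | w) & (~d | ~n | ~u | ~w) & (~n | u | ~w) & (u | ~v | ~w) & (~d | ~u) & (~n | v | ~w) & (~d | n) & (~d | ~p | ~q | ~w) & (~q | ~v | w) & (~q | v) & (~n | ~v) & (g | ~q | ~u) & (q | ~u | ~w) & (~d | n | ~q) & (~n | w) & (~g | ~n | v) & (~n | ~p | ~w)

The formula is unsatisfiable.

Case u = True:
  Clause (~u) is falsified — contradiction.
Case u = False:
  (q) forces q = True.
  (~q | v) forces v = True.
  (~g | u | ~v) forces g = False.
  (u | ~v | ~w) forces w = False.
  Clause (~q | ~v | w) is falsified — contradiction.
Both cases fail, so the formula is unsatisfiable.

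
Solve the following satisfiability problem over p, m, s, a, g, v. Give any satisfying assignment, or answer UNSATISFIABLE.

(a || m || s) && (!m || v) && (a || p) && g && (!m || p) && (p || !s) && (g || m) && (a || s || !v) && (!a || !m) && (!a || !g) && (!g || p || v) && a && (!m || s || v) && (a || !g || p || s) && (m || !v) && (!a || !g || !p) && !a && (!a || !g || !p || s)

No satisfying assignment exists.

Case a = True:
  Clause (!a) is falsified — contradiction.
Case a = False:
  Clause (a) is falsified — contradiction.
Both cases fail, so the formula is unsatisfiable.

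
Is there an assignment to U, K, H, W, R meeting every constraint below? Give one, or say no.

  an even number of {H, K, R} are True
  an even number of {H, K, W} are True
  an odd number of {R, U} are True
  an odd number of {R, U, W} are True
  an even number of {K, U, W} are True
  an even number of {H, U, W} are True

U = True; K = True; H = True; W = False; R = False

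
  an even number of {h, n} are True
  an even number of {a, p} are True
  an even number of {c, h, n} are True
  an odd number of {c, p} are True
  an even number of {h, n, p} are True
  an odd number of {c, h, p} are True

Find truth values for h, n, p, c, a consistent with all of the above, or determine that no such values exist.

The formula is unsatisfiable.

Adding constraints 3, 4, 5 mod 2: every variable appears an even number of times on the left, so the left side is 0.
But the right sides sum to 1 (mod 2). 0 ≠ 1 — the system is inconsistent.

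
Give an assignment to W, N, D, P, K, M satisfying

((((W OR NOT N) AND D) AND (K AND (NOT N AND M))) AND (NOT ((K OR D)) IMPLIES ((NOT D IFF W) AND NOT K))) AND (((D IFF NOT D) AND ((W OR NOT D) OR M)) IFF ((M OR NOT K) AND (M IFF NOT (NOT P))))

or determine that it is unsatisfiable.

W: True, N: False, D: True, P: False, K: True, M: True

  (((W OR NOT N) AND D) AND (K AND (NOT N AND M))) AND (NOT ((K OR D)) IMPLIES ((NOT D IFF W) AND NOT K)) = True
    ((W OR NOT N) AND D) AND (K AND (NOT N AND M)) = True
      (W OR NOT N) AND D = True
        W OR NOT N = True
          NOT N = True
      K AND (NOT N AND M) = True
        NOT N AND M = True
          NOT N = True
    NOT ((K OR D)) IMPLIES ((NOT D IFF W) AND NOT K) = True
      NOT ((K OR D)) = False
        K OR D = True
      (NOT D IFF W) AND NOT K = False
        NOT D IFF W = False
          NOT D = False
        NOT K = False
  ((D IFF NOT D) AND ((W OR NOT D) OR M)) IFF ((M OR NOT K) AND (M IFF NOT (NOT P))) = True
    (D IFF NOT D) AND ((W OR NOT D) OR M) = False
      D IFF NOT D = False
        NOT D = False
      (W OR NOT D) OR M = True
        W OR NOT D = True
          NOT D = False
    (M OR NOT K) AND (M IFF NOT (NOT P)) = False
      M OR NOT K = True
        NOT K = False
      M IFF NOT (NOT P) = False
        NOT (NOT P) = False
          NOT P = True
Both conjuncts True, so the formula holds.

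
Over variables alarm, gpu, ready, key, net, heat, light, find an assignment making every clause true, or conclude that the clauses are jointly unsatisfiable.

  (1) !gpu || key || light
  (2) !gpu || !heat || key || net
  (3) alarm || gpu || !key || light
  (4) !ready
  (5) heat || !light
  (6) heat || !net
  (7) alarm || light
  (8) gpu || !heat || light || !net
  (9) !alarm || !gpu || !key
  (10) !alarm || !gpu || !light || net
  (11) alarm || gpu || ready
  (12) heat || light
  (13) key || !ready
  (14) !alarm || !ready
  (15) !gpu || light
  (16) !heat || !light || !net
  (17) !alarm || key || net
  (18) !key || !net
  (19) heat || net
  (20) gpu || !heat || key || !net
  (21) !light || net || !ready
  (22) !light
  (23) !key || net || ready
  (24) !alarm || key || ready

Case ready = True:
  Clause (!ready) is falsified — contradiction.
Case ready = False:
  (!light) forces light = False.
  (alarm || light) forces alarm = True.
  (heat || light) forces heat = True.
  (!gpu || light) forces gpu = False.
  (gpu || !heat || light || !net) forces net = False.
  (!alarm || key || net) forces key = True.
  Clause (!key || net || ready) is falsified — contradiction.
Both cases fail, so the formula is unsatisfiable.

UNSATISFIABLE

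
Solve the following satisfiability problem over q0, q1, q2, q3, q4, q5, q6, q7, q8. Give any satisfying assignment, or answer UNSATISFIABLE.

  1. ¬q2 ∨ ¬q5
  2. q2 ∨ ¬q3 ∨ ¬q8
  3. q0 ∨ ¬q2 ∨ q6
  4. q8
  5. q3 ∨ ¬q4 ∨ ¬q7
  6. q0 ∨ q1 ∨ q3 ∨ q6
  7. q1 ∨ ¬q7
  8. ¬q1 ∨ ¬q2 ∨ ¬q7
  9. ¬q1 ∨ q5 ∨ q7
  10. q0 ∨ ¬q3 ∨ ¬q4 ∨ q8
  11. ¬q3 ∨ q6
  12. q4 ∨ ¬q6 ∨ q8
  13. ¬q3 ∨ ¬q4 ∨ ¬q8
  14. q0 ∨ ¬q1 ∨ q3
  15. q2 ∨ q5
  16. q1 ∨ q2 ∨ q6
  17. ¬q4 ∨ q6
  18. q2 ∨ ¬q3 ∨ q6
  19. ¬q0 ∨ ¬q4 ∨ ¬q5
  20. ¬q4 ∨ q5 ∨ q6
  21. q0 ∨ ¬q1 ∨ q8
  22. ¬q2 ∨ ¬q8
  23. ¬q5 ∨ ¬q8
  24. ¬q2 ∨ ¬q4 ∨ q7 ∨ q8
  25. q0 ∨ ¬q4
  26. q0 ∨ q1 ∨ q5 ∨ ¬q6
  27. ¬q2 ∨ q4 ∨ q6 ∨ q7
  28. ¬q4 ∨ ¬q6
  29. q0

UNSATISFIABLE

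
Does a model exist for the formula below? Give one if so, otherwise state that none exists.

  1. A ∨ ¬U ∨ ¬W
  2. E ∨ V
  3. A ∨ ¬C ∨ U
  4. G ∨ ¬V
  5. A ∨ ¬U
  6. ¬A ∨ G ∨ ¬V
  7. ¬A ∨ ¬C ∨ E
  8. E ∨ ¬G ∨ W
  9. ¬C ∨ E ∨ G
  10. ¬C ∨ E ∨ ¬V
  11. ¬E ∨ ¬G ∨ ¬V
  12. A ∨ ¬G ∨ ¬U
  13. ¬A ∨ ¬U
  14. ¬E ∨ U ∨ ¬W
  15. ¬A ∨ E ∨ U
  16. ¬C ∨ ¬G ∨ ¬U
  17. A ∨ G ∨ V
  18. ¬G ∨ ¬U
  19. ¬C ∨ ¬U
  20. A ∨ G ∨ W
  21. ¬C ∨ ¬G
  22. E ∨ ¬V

Set A = True.
  then (¬A ∨ ¬U) forces U = False.
  then (¬A ∨ E ∨ U) forces E = True.
  then (¬E ∨ U ∨ ¬W) forces W = False.
Try V = True:
  (G ∨ ¬V) forces G = True.
  clause (¬E ∨ ¬G ∨ ¬V) is falsified — backtrack.
So V = False.
Set C = False.
Set G = False.
All clauses satisfied.

A = True, V = False, C = False, W = False, U = False, G = False, E = True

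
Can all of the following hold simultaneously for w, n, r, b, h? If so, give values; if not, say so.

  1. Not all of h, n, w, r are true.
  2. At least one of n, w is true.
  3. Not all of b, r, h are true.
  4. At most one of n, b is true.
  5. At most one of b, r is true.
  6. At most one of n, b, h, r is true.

w=T, n=F, r=F, b=T, h=F

  (1) {h, n, w, r}: 1/4 true — not all ✓
  (2) {n, w}: 1 true — at least one ✓
  (3) {b, r, h}: 1/3 true — not all ✓
  (4) {n, b}: 1 true — at most one ✓
  (5) {b, r}: 1 true — at most one ✓
  (6) {n, b, h, r}: 1 true — at most one ✓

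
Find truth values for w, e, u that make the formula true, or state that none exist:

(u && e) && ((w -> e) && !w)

w: False; e: True; u: True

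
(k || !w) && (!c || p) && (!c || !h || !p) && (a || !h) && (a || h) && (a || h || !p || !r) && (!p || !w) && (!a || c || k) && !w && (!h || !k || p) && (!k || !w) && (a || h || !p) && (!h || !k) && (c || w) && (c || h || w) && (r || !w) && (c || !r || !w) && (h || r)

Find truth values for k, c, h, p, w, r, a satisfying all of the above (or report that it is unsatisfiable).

Unit clause (!w) forces w = False.
In (c || w) only c is left, so c = True.
In (!c || p) only p is left, so p = True.
In (!c || !h || !p) only !h is left, so h = False.
In (a || h) only a is left, so a = True.
In (h || r) only r is left, so r = True.
Set k = False.
All clauses satisfied.

k=F, c=T, h=F, p=T, w=F, r=T, a=T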